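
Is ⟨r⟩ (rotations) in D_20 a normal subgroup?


H = ⟨r⟩ (rotations) in D_20
The rotation subgroup ⟨r⟩ has index 2 in D_20, so it is normal

Yes, normal subgroup


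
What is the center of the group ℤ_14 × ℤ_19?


Z(G) = {g ∈ G | gx = xg for all x ∈ G}
Direct product of abelian groups is abelian, so Z(G) = G

Z(ℤ_14 × ℤ_19) = ℤ_14 × ℤ_19


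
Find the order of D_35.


|D_n| = 2n (n rotations and n reflections)
|D_35| = 2×35 = 70

|D_35| = 70


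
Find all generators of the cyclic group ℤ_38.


g generates ℤ_n iff gcd(g,n) = 1
Prime factors of 38: 2, 19
Generators are g ∈ {1,...,37} not divisible by any of these primes.
Generators: {1, 3, 5, 7, 9, 11, 13, 15, 17, 21, 23, 25, 27, 29, 31, 33, 35, 37}
Number of generators = φ(38) = 18

Generators of ℤ_38 = {1, 3, 5, 7, 9, 11, 13, 15, 17, 21, 23, 25, 27, 29, 31, 33, 35, 37}


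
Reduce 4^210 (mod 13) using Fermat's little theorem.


Fermat's little theorem: if p is prime and gcd(a,p)=1, then a^(p-1) ≡ 1 (mod p)
p = 13 is prime, gcd(4,13) = 1
Reduce exponent: 210 mod 12 = 6
So 4^210 ≡ 4^6 (mod 13)
4^6 mod 13 = 1

4^210 ≡ 1 (mod 13)


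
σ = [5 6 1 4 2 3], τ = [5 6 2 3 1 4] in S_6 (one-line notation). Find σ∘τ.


σ∘τ: apply τ first, then σ
1 →τ 5 →σ 2
2 →τ 6 →σ 3
3 →τ 2 →σ 6
4 →τ 3 →σ 1
5 →τ 1 →σ 5
6 →τ 4 →σ 4

σ∘τ = [2 3 6 1 5 4]


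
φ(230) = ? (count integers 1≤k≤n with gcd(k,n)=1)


Factor n: 230 = 2 × 5 × 23
φ(n) = n · ∏(1 - 1/p) over distinct primes p | n
φ(230) = 230 · (1 - 1/2) · (1 - 1/5) · (1 - 1/23) = 88

φ(230) = 88


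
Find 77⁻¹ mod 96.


Use the extended Euclidean algorithm to write 1 = 77·s + 96·t; then s mod 96 is the inverse.
Euclidean algorithm:
  77 = 0·96 + 77
  96 = 1·77 + 19
  77 = 4·19 + 1
  19 = 19·1 + 0
gcd(77,96) = 1
Back-substitution gives: 77·(5) + 96·(-4) = 1
So 77⁻¹ ≡ 5 ≡ 5 (mod 96)
Check: 77 × 5 = 385 ≡ 1 (mod 96) ✓

77⁻¹ ≡ 5 (mod 96)


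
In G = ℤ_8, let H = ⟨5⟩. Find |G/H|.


|⟨5⟩| = n / gcd(5, 8) = 8 / 1 = 8
H is normal (ℤ_8 is abelian).
|G/H| = |G| / |H| = 8 / 8 = 1

|G/H| = 1


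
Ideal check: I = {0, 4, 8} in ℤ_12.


Check ideal conditions for I = {0, 4, 8} in ℤ_12:
(1) I is an additive subgroup? Yes
(2) For r ∈ ℤ_12 and a ∈ I: r·a ∈ I? Yes

Yes, I is an ideal of ℤ_12


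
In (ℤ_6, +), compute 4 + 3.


Operation: addition mod 6
4 + 3 = (a + b) mod 6 with a = 4, b = 3

4 + 3 = 1


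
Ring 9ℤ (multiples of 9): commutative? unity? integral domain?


9ℤ is a commutative ring under +,× but has no multiplicative identity (1 ∉ 9ℤ); it has no zero divisors, but without unity it is not an integral domain
Commutative: Yes
Integral domain: No
Has unity: No

9ℤ (multiples of 9): Commutative=Yes, Unity=No


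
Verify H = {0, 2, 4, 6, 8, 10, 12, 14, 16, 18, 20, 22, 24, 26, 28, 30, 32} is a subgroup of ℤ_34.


Subgroup test for H = {0, 2, 4, 6, 8, 10, 12, 14, 16, 18, 20, 22, 24, 26, 28, 30, 32} in (ℤ_34, +):
(1) 0 ∈ H? Yes
(2) Closure: for all a,b ∈ H, (a+b) mod 34 ∈ H? Yes
(3) Inverses: for all a ∈ H, -a mod 34 ∈ H? Yes

Yes, H is a subgroup of ℤ_34


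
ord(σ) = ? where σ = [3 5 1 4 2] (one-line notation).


Cycle decomposition: (1 3) (2 5)
Cycle lengths: 2, 2
Order = lcm(2, 2) = 2

ord(σ) = 2


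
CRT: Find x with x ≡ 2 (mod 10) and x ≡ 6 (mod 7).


m₁ = 10, m₂ = 7, gcd = 1, so CRT applies. M = m₁·m₂ = 70
Let M₁ = M/m₁ = 7, M₂ = M/m₂ = 10
Find y₁ ≡ M₁⁻¹ (mod m₁): 7⁻¹ ≡ 3 (mod 10)
Find y₂ ≡ M₂⁻¹ (mod m₂): 10⁻¹ ≡ 5 (mod 7)
x = a₁·M₁·y₁ + a₂·M₂·y₂ = 2·7·3 + 6·10·5 = 342
Reduce mod 70: x ≡ 62
Check: 62 mod 10 = 2 ✓, 62 mod 7 = 6 ✓

x ≡ 62 (mod 70)


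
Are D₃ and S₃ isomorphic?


Comparing D₃ and S₃:
Both are the unique non-abelian group of order 6

Yes, D₃ ≅ S₃


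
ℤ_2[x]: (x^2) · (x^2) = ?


Expand and collect like terms; reduce coefficients mod 2:
x^0: 0·0 = 0 ≡ 0 (mod 2)
x^1: 0·0 + 0·0 = 0 ≡ 0 (mod 2)
x^2: 0·1 + 0·0 + 1·0 = 0 ≡ 0 (mod 2)
x^3: 0·1 + 1·0 = 0 ≡ 0 (mod 2)
x^4: 1·1 = 1 ≡ 1 (mod 2)
Result: x^4

f · g = x^4


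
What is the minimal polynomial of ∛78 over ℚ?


∛78 satisfies x³ - 78 = 0, irreducible over ℚ (no rational root; 78 is not a perfect cube)

Minimal polynomial: x³ - 78


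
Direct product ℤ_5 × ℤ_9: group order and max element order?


|ℤ_5 × ℤ_9| = 5 × 9 = 45
Max element order = lcm(5,9) = 45
Cyclic? Yes (gcd=1)

|ℤ_5×ℤ_9| = 45, max element order = 45


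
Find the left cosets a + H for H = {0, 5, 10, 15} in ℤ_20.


H = {0, 5, 10, 15}, |H| = 4
Number of cosets = |G|/|H| = 20/4 = 5
0 + H = {0, 5, 10, 15}
1 + H = {1, 6, 11, 16}
2 + H = {2, 7, 12, 17}
3 + H = {3, 8, 13, 18}
4 + H = {4, 9, 14, 19}

Cosets: 0+H={0,5,10,15}; 1+H={1,6,11,16}; 2+H={2,7,12,17}; 3+H={3,8,13,18}; 4+H={4,9,14,19}


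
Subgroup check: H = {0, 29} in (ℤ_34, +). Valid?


Subgroup test for H = {0, 29} in (ℤ_34, +):
(1) 0 ∈ H? Yes
(2) Closure: for all a,b ∈ H, (a+b) mod 34 ∈ H? No  [counterexample: 29 + 29 = 24 ∉ H]
(3) Inverses: for all a ∈ H, -a mod 34 ∈ H? No

No, H is not a subgroup of ℤ_34


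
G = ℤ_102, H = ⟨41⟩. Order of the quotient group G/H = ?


|⟨41⟩| = n / gcd(41, 102) = 102 / 1 = 102
H is normal (ℤ_102 is abelian).
|G/H| = |G| / |H| = 102 / 102 = 1

|G/H| = 1


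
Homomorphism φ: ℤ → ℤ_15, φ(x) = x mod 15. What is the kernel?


Kernel = preimage of identity
ker(φ) = {x ∈ ℤ : x ≡ 0 (mod 15)} = 15ℤ = {0, ±15, ±30, ...}

ker(φ) = 15ℤ


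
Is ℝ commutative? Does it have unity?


ℝ is a field: commutative, has unity, every nonzero element is a unit (hence an integral domain)
Commutative: Yes
Integral domain: Yes
Has unity: Yes

ℝ: Commutative=Yes, Unity=Yes


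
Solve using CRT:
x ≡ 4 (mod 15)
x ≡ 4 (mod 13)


m₁ = 15, m₂ = 13, gcd = 1, so CRT applies. M = m₁·m₂ = 195
Let M₁ = M/m₁ = 13, M₂ = M/m₂ = 15
Find y₁ ≡ M₁⁻¹ (mod m₁): 13⁻¹ ≡ 7 (mod 15)
Find y₂ ≡ M₂⁻¹ (mod m₂): 15⁻¹ ≡ 7 (mod 13)
x = a₁·M₁·y₁ + a₂·M₂·y₂ = 4·13·7 + 4·15·7 = 784
Reduce mod 195: x ≡ 4
Check: 4 mod 15 = 4 ✓, 4 mod 13 = 4 ✓

x ≡ 4 (mod 195)


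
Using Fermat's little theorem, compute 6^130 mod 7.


Fermat's little theorem: if p is prime and gcd(a,p)=1, then a^(p-1) ≡ 1 (mod p)
p = 7 is prime, gcd(6,7) = 1
Reduce exponent: 130 mod 6 = 4
So 6^130 ≡ 6^4 (mod 7)
6^4 mod 7 = 1

6^130 ≡ 1 (mod 7)


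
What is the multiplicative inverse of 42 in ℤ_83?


Use the extended Euclidean algorithm to write 1 = 42·s + 83·t; then s mod 83 is the inverse.
Euclidean algorithm:
  42 = 0·83 + 42
  83 = 1·42 + 41
  42 = 1·41 + 1
  41 = 41·1 + 0
gcd(42,83) = 1
Back-substitution gives: 42·(2) + 83·(-1) = 1
So 42⁻¹ ≡ 2 ≡ 2 (mod 83)
Check: 42 × 2 = 84 ≡ 1 (mod 83) ✓

42⁻¹ ≡ 2 (mod 83)


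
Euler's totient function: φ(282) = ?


Factor n: 282 = 2 × 3 × 47
φ(n) = n · ∏(1 - 1/p) over distinct primes p | n
φ(282) = 282 · (1 - 1/2) · (1 - 1/3) · (1 - 1/47) = 92

φ(282) = 92


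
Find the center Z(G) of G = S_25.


Z(G) = {g ∈ G | gx = xg for all x ∈ G}
S_n is non-abelian for n ≥ 3; Z(S_25) is trivial

Z(S_25) = {e}


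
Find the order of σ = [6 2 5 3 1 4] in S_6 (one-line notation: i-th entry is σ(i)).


Cycle decomposition: (1 6 4 3 5)
Cycle lengths: 5
Order = lcm(5) = 5

ord(σ) = 5


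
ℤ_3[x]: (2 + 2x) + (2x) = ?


Add coefficients mod 3:
x^0: 2 + 0 = 2 (mod 3)
x^1: 2 + 2 = 1 (mod 3)
Result: 2 + x

f + g = 2 + x


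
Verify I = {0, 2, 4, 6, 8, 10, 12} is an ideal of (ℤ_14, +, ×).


Check ideal conditions for I = {0, 2, 4, 6, 8, 10, 12} in ℤ_14:
(1) I is an additive subgroup? Yes
(2) For r ∈ ℤ_14 and a ∈ I: r·a ∈ I? Yes

Yes, I is an ideal of ℤ_14


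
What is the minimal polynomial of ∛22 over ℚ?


∛22 satisfies x³ - 22 = 0, irreducible over ℚ (no rational root; 22 is not a perfect cube)

Minimal polynomial: x³ - 22


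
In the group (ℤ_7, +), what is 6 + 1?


Operation: addition mod 7
6 + 1 = (a + b) mod 7 with a = 6, b = 1

6 + 1 = 0


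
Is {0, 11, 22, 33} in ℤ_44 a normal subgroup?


H = {0, 11, 22, 33} in ℤ_44
ℤ_44 is abelian; every subgroup of an abelian group is normal

Yes, normal subgroup


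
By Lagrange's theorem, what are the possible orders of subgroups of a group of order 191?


Lagrange's theorem: |H| divides |G|
|G| = 191
Divisors of 191: 1, 191

Possible subgroup orders: {1, 191}


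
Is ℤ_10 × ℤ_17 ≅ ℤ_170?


Comparing ℤ_10 × ℤ_17 and ℤ_170:
gcd(10,17) = 1, so ℤ_10 × ℤ_17 ≅ ℤ_170 (CRT)

Yes, ℤ_10 × ℤ_17 ≅ ℤ_170


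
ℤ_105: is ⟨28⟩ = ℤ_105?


g generates ℤ_n iff gcd(g, n) = 1
gcd(28, 105) = 7
Since gcd = 7 ≠ 1, ⟨28⟩ has order 15 < 105, so 28 is not a generator.

No, 28 does not generate ℤ_105


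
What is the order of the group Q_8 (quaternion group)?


Q_8 = {±1, ±i, ±j, ±k}
|Q_8| = 8

|Q_8 (quaternion group)| = 8


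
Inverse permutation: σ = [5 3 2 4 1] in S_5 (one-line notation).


To find σ⁻¹, swap domain and range:
σ(1) = 5 → σ⁻¹(5) = 1
σ(2) = 3 → σ⁻¹(3) = 2
σ(3) = 2 → σ⁻¹(2) = 3
σ(4) = 4 → σ⁻¹(4) = 4
σ(5) = 1 → σ⁻¹(1) = 5

σ⁻¹ = [5 3 2 4 1]


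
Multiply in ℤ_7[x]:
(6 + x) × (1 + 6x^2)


Expand and collect like terms; reduce coefficients mod 7:
x^0: 6·1 = 6 ≡ 6 (mod 7)
x^1: 6·0 + 1·1 = 1 ≡ 1 (mod 7)
x^2: 6·6 + 1·0 = 36 ≡ 1 (mod 7)
x^3: 1·6 = 6 ≡ 6 (mod 7)
Result: 6 + x + x^2 + 6x^3

f · g = 6 + x + x^2 + 6x^3


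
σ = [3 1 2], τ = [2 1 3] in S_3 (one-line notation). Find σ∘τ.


σ∘τ: apply τ first, then σ
1 →τ 2 →σ 1
2 →τ 1 →σ 3
3 →τ 3 →σ 2

σ∘τ = [1 3 2]


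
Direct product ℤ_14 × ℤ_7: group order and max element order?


|ℤ_14 × ℤ_7| = 14 × 7 = 98
Max element order = lcm(14,7) = 14
Cyclic? No (gcd=7)

|ℤ_14×ℤ_7| = 98, max element order = 14


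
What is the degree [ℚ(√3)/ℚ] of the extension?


√3 has minimal polynomial x² - 3 (irreducible over ℚ since 3 is squarefree)

[ℚ(√3)/ℚ] = 2


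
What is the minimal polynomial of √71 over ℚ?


√71 satisfies x² - 71 = 0, irreducible over ℚ since 71 is squarefree

Minimal polynomial: x² - 71


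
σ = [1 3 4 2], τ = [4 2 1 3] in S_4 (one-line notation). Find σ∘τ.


σ∘τ: apply τ first, then σ
1 →τ 4 →σ 2
2 →τ 2 →σ 3
3 →τ 1 →σ 1
4 →τ 3 →σ 4

σ∘τ = [2 3 1 4]


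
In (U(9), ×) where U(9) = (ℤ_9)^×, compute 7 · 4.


Operation: multiplication mod 9
7 · 4 = (a × b) mod 9 with a = 7, b = 4

7 · 4 = 1


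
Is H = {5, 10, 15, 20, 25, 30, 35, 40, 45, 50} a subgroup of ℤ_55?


Subgroup test for H = {5, 10, 15, 20, 25, 30, 35, 40, 45, 50} in (ℤ_55, +):
(1) 0 ∈ H? No
(2) Closure: for all a,b ∈ H, (a+b) mod 55 ∈ H? No  [counterexample: 5 + 50 = 0 ∉ H]
(3) Inverses: for all a ∈ H, -a mod 55 ∈ H? Yes

No, H is not a subgroup of ℤ_55


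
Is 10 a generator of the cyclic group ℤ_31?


g generates ℤ_n iff gcd(g, n) = 1
gcd(10, 31) = 1
Since gcd = 1, 10 is a generator.

Yes, 10 generates ℤ_31


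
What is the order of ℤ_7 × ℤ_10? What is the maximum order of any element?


|ℤ_7 × ℤ_10| = 7 × 10 = 70
Max element order = lcm(7,10) = 70
Cyclic? Yes (gcd=1)

|ℤ_7×ℤ_10| = 70, max element order = 70


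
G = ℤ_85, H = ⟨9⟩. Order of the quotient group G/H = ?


|⟨9⟩| = n / gcd(9, 85) = 85 / 1 = 85
H is normal (ℤ_85 is abelian).
|G/H| = |G| / |H| = 85 / 85 = 1

|G/H| = 1


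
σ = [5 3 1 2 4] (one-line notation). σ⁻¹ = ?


To find σ⁻¹, swap domain and range:
σ(1) = 5 → σ⁻¹(5) = 1
σ(2) = 3 → σ⁻¹(3) = 2
σ(3) = 1 → σ⁻¹(1) = 3
σ(4) = 2 → σ⁻¹(2) = 4
σ(5) = 4 → σ⁻¹(4) = 5

σ⁻¹ = [3 4 2 5 1]


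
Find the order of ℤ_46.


ℤ_n has n elements.

|ℤ_46| = 46


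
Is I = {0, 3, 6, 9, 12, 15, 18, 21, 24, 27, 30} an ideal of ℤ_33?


Check ideal conditions for I = {0, 3, 6, 9, 12, 15, 18, 21, 24, 27, 30} in ℤ_33:
(1) I is an additive subgroup? Yes
(2) For r ∈ ℤ_33 and a ∈ I: r·a ∈ I? Yes

Yes, I is an ideal of ℤ_33


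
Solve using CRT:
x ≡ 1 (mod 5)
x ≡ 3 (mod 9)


m₁ = 5, m₂ = 9, gcd = 1, so CRT applies. M = m₁·m₂ = 45
Let M₁ = M/m₁ = 9, M₂ = M/m₂ = 5
Find y₁ ≡ M₁⁻¹ (mod m₁): 9⁻¹ ≡ 4 (mod 5)
Find y₂ ≡ M₂⁻¹ (mod m₂): 5⁻¹ ≡ 2 (mod 9)
x = a₁·M₁·y₁ + a₂·M₂·y₂ = 1·9·4 + 3·5·2 = 66
Reduce mod 45: x ≡ 21
Check: 21 mod 5 = 1 ✓, 21 mod 9 = 3 ✓

x ≡ 21 (mod 45)


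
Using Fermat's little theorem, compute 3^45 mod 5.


Fermat's little theorem: if p is prime and gcd(a,p)=1, then a^(p-1) ≡ 1 (mod p)
p = 5 is prime, gcd(3,5) = 1
Reduce exponent: 45 mod 4 = 1
So 3^45 ≡ 3^1 (mod 5)
3^1 mod 5 = 3

3^45 ≡ 3 (mod 5)


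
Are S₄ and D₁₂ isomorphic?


Comparing S₄ and D₁₂:
S₄ has trivial center; D₁₂ has center {e, r⁶}

No, S₄ ≇ D₁₂


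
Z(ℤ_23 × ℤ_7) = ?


Z(G) = {g ∈ G | gx = xg for all x ∈ G}
Direct product of abelian groups is abelian, so Z(G) = G

Z(ℤ_23 × ℤ_7) = ℤ_23 × ℤ_7


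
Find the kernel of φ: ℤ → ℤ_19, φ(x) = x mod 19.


Kernel = preimage of identity
ker(φ) = {x ∈ ℤ : x ≡ 0 (mod 19)} = 19ℤ = {0, ±19, ±38, ...}

ker(φ) = 19ℤ


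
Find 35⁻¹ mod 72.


Use the extended Euclidean algorithm to write 1 = 35·s + 72·t; then s mod 72 is the inverse.
Euclidean algorithm:
  35 = 0·72 + 35
  72 = 2·35 + 2
  35 = 17·2 + 1
  2 = 2·1 + 0
gcd(35,72) = 1
Back-substitution gives: 35·(35) + 72·(-17) = 1
So 35⁻¹ ≡ 35 ≡ 35 (mod 72)
Check: 35 × 35 = 1225 ≡ 1 (mod 72) ✓

35⁻¹ ≡ 35 (mod 72)


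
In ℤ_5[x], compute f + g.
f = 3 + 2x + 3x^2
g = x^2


Add coefficients mod 5:
x^0: 3 + 0 = 3 (mod 5)
x^1: 2 + 0 = 2 (mod 5)
x^2: 3 + 1 = 4 (mod 5)
Result: 3 + 2x + 4x^2

f + g = 3 + 2x + 4x^2


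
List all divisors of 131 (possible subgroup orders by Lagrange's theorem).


Lagrange's theorem: |H| divides |G|
|G| = 131
Divisors of 131: 1, 131

Possible subgroup orders: {1, 131}


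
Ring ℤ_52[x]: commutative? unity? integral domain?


ℤ_52 has zero divisors (2·26 ≡ 0), and these lift to constant zero divisors in ℤ_52[x]; so not an integral domain
Commutative: Yes
Integral domain: No
Has unity: Yes

ℤ_52[x]: Commutative=Yes, Unity=Yes


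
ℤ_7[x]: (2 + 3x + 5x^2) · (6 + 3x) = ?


Expand and collect like terms; reduce coefficients mod 7:
x^0: 2·6 = 12 ≡ 5 (mod 7)
x^1: 2·3 + 3·6 = 24 ≡ 3 (mod 7)
x^2: 3·3 + 5·6 = 39 ≡ 4 (mod 7)
x^3: 5·3 = 15 ≡ 1 (mod 7)
Result: 5 + 3x + 4x^2 + x^3

f · g = 5 + 3x + 4x^2 + x^3


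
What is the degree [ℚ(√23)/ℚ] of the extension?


√23 has minimal polynomial x² - 23 (irreducible over ℚ since 23 is squarefree)

[ℚ(√23)/ℚ] = 2


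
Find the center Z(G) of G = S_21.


Z(G) = {g ∈ G | gx = xg for all x ∈ G}
S_n is non-abelian for n ≥ 3; Z(S_21) is trivial

Z(S_21) = {e}


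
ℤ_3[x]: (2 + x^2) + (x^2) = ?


Add coefficients mod 3:
x^0: 2 + 0 = 2 (mod 3)
x^1: 0 + 0 = 0 (mod 3)
x^2: 1 + 1 = 2 (mod 3)
Result: 2 + 2x^2

f + g = 2 + 2x^2


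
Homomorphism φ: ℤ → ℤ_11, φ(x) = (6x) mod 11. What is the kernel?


Kernel = preimage of identity
ker(φ) = {x ∈ ℤ : 6x ≡ 0 (mod 11)}. gcd(6,11) = 1, so 6x ≡ 0 (mod 11) ⟺ x ≡ 0 (mod 11/1 = 11). Hence ker(φ) = 11ℤ

ker(φ) = 11ℤ


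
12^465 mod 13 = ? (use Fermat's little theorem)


Fermat's little theorem: if p is prime and gcd(a,p)=1, then a^(p-1) ≡ 1 (mod p)
p = 13 is prime, gcd(12,13) = 1
Reduce exponent: 465 mod 12 = 9
So 12^465 ≡ 12^9 (mod 13)
12^9 mod 13 = 12

12^465 ≡ 12 (mod 13)


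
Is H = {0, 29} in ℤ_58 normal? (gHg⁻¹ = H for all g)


H = {0, 29} in ℤ_58
ℤ_58 is abelian; every subgroup of an abelian group is normal

Yes, normal subgroup


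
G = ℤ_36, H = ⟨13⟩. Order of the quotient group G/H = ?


|⟨13⟩| = n / gcd(13, 36) = 36 / 1 = 36
H is normal (ℤ_36 is abelian).
|G/H| = |G| / |H| = 36 / 36 = 1

|G/H| = 1


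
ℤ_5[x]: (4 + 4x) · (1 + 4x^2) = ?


Expand and collect like terms; reduce coefficients mod 5:
x^0: 4·1 = 4 ≡ 4 (mod 5)
x^1: 4·0 + 4·1 = 4 ≡ 4 (mod 5)
x^2: 4·4 + 4·0 = 16 ≡ 1 (mod 5)
x^3: 4·4 = 16 ≡ 1 (mod 5)
Result: 4 + 4x + x^2 + x^3

f · g = 4 + 4x + x^2 + x^3


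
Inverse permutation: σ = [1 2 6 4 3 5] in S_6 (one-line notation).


To find σ⁻¹, swap domain and range:
σ(1) = 1 → σ⁻¹(1) = 1
σ(2) = 2 → σ⁻¹(2) = 2
σ(3) = 6 → σ⁻¹(6) = 3
σ(4) = 4 → σ⁻¹(4) = 4
σ(5) = 3 → σ⁻¹(3) = 5
σ(6) = 5 → σ⁻¹(5) = 6

σ⁻¹ = [1 2 5 4 6 3]


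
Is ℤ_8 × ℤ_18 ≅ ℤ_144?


Comparing ℤ_8 × ℤ_18 and ℤ_144:
gcd(8,18) = 2 ≠ 1. Max element order in ℤ_8×ℤ_18 is lcm(8,18) = 72 < 144, so it has no element of order 144

No, ℤ_8 × ℤ_18 ≇ ℤ_144


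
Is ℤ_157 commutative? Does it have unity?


ℤ_157 is a commutative ring with unity 1; 157 is prime, so ℤ_157 is a field (hence an integral domain)
Commutative: Yes
Integral domain: Yes
Has unity: Yes

ℤ_157: Commutative=Yes, Unity=Yes


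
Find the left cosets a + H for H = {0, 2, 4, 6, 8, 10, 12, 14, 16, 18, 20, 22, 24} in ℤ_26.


H = {0, 2, 4, 6, 8, 10, 12, 14, 16, 18, 20, 22, 24}, |H| = 13
Number of cosets = |G|/|H| = 26/13 = 2
0 + H = {0, 2, 4, 6, 8, 10, 12, 14, 16, 18, 20, 22, 24}
1 + H = {1, 3, 5, 7, 9, 11, 13, 15, 17, 19, 21, 23, 25}

Cosets: 0+H={0,2,4,6,8,10,12,14,16,18,20,22,24}; 1+H={1,3,5,7,9,11,13,15,17,19,21,23,25}


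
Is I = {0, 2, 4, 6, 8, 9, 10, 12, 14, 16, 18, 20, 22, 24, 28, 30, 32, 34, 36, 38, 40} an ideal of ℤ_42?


Check ideal conditions for I = {0, 2, 4, 6, 8, 9, 10, 12, 14, 16, 18, 20, 22, 24, 28, 30, 32, 34, 36, 38, 40} in ℤ_42:
(1) I is an additive subgroup? No
(2) For r ∈ ℤ_42 and a ∈ I: r·a ∈ I? No  [counterexample: r=2, a=34, r·a mod 42 = 26 ∉ I]

No, I is not an ideal of ℤ_42


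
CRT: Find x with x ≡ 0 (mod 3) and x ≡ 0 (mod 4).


m₁ = 3, m₂ = 4, gcd = 1, so CRT applies. M = m₁·m₂ = 12
Let M₁ = M/m₁ = 4, M₂ = M/m₂ = 3
Find y₁ ≡ M₁⁻¹ (mod m₁): 4⁻¹ ≡ 1 (mod 3)
Find y₂ ≡ M₂⁻¹ (mod m₂): 3⁻¹ ≡ 3 (mod 4)
x = a₁·M₁·y₁ + a₂·M₂·y₂ = 0·4·1 + 0·3·3 = 0
Reduce mod 12: x ≡ 0
Check: 0 mod 3 = 0 ✓, 0 mod 4 = 0 ✓

x ≡ 0 (mod 12)


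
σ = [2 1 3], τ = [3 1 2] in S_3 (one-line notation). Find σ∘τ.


σ∘τ: apply τ first, then σ
1 →τ 3 →σ 3
2 →τ 1 →σ 2
3 →τ 2 →σ 1

σ∘τ = [3 2 1]


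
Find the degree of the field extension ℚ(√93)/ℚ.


√93 has minimal polynomial x² - 93 (irreducible over ℚ since 93 is squarefree)

[ℚ(√93)/ℚ] = 2


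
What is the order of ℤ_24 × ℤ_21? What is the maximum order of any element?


|ℤ_24 × ℤ_21| = 24 × 21 = 504
Max element order = lcm(24,21) = 168
Cyclic? No (gcd=3)

|ℤ_24×ℤ_21| = 504, max element order = 168


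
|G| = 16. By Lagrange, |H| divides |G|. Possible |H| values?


Lagrange's theorem: |H| divides |G|
|G| = 16
Divisors of 16: 1, 2, 4, 8, 16

Possible subgroup orders: {1, 2, 4, 8, 16}


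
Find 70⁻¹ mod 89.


Use the extended Euclidean algorithm to write 1 = 70·s + 89·t; then s mod 89 is the inverse.
Euclidean algorithm:
  70 = 0·89 + 70
  89 = 1·70 + 19
  70 = 3·19 + 13
  19 = 1·13 + 6
  13 = 2·6 + 1
  6 = 6·1 + 0
gcd(70,89) = 1
Back-substitution gives: 70·(14) + 89·(-11) = 1
So 70⁻¹ ≡ 14 ≡ 14 (mod 89)
Check: 70 × 14 = 980 ≡ 1 (mod 89) ✓

70⁻¹ ≡ 14 (mod 89)


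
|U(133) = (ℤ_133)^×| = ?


U(n) is the group of units mod n; |U(n)| = φ(n)
|U(133)| = φ(133) = 108

|U(133) = (ℤ_133)^×| = 108


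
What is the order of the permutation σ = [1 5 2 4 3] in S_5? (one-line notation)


Cycle decomposition: (2 5 3)
Cycle lengths: 3
Order = lcm(3) = 3

ord(σ) = 3


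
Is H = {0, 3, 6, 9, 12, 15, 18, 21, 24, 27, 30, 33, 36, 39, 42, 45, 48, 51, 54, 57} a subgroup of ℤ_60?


Subgroup test for H = {0, 3, 6, 9, 12, 15, 18, 21, 24, 27, 30, 33, 36, 39, 42, 45, 48, 51, 54, 57} in (ℤ_60, +):
(1) 0 ∈ H? Yes
(2) Closure: for all a,b ∈ H, (a+b) mod 60 ∈ H? Yes
(3) Inverses: for all a ∈ H, -a mod 60 ∈ H? Yes

Yes, H is a subgroup of ℤ_60


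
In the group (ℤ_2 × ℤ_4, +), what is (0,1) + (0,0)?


Operation: componentwise addition mod (2, 4)
(0,1) + (0,0) = ((a₁+b₁) mod 2, (a₂+b₂) mod 4) with a = (0,1), b = (0,0)

(0,1) + (0,0) = (0,1)


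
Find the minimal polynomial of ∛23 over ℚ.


∛23 satisfies x³ - 23 = 0, irreducible over ℚ (no rational root; 23 is not a perfect cube)

Minimal polynomial: x³ - 23


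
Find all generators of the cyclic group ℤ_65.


g generates ℤ_n iff gcd(g,n) = 1
Prime factors of 65: 5, 13
Generators are g ∈ {1,...,64} not divisible by any of these primes.
Generators: {1, 2, 3, 4, 6, 7, 8, 9, 11, 12, 14, 16, 17, 18, 19, 21, 22, 23, 24, 27, 28, 29, 31, 32, 33, 34, 36, 37, 38, 41, 42, 43, 44, 46, 47, 48, 49, 51, 53, 54, 56, 57, 58, 59, 61, 62, 63, 64}
Number of generators = φ(65) = 48

Generators of ℤ_65 = {1, 2, 3, 4, 6, 7, 8, 9, 11, 12, 14, 16, 17, 18, 19, 21, 22, 23, 24, 27, 28, 29, 31, 32, 33, 34, 36, 37, 38, 41, 42, 43, 44, 46, 47, 48, 49, 51, 53, 54, 56, 57, 58, 59, 61, 62, 63, 64}


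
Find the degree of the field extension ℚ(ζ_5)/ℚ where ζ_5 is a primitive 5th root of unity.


[ℚ(ζ_n):ℚ] = deg Φ_n(x) = φ(n). Here φ(5) = 4

[ℚ(ζ_5)/ℚ where ζ_5 is a primitive 5th root of unity] = 4


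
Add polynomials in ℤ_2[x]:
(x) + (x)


Add coefficients mod 2:
x^0: 0 + 0 = 0 (mod 2)
x^1: 1 + 1 = 0 (mod 2)
Result: 0

f + g = 0


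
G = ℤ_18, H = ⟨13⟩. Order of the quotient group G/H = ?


|⟨13⟩| = n / gcd(13, 18) = 18 / 1 = 18
H is normal (ℤ_18 is abelian).
|G/H| = |G| / |H| = 18 / 18 = 1

|G/H| = 1


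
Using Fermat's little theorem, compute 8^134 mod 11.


Fermat's little theorem: if p is prime and gcd(a,p)=1, then a^(p-1) ≡ 1 (mod p)
p = 11 is prime, gcd(8,11) = 1
Reduce exponent: 134 mod 10 = 4
So 8^134 ≡ 8^4 (mod 11)
8^4 mod 11 = 4

8^134 ≡ 4 (mod 11)


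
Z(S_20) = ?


Z(G) = {g ∈ G | gx = xg for all x ∈ G}
S_n is non-abelian for n ≥ 3; Z(S_20) is trivial

Z(S_20) = {e}


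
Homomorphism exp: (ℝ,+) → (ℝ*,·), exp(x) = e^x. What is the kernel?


Kernel = preimage of identity
ker(exp) = {x ∈ ℝ | e^x = 1} = {0}

ker(exp) = {0}


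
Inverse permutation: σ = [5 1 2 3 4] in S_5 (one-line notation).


To find σ⁻¹, swap domain and range:
σ(1) = 5 → σ⁻¹(5) = 1
σ(2) = 1 → σ⁻¹(1) = 2
σ(3) = 2 → σ⁻¹(2) = 3
σ(4) = 3 → σ⁻¹(3) = 4
σ(5) = 4 → σ⁻¹(4) = 5

σ⁻¹ = [2 3 4 5 1]


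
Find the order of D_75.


|D_n| = 2n (n rotations and n reflections)
|D_75| = 2×75 = 150

|D_75| = 150


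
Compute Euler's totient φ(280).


Factor n: 280 = 2^3 × 5 × 7
φ(n) = n · ∏(1 - 1/p) over distinct primes p | n
φ(280) = 280 · (1 - 1/2) · (1 - 1/5) · (1 - 1/7) = 96

φ(280) = 96


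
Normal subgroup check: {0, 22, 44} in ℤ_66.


H = {0, 22, 44} in ℤ_66
ℤ_66 is abelian; every subgroup of an abelian group is normal

Yes, normal subgroup


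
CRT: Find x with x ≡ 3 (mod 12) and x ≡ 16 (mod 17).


m₁ = 12, m₂ = 17, gcd = 1, so CRT applies. M = m₁·m₂ = 204
Let M₁ = M/m₁ = 17, M₂ = M/m₂ = 12
Find y₁ ≡ M₁⁻¹ (mod m₁): 17⁻¹ ≡ 5 (mod 12)
Find y₂ ≡ M₂⁻¹ (mod m₂): 12⁻¹ ≡ 10 (mod 17)
x = a₁·M₁·y₁ + a₂·M₂·y₂ = 3·17·5 + 16·12·10 = 2175
Reduce mod 204: x ≡ 135
Check: 135 mod 12 = 3 ✓, 135 mod 17 = 16 ✓

x ≡ 135 (mod 204)


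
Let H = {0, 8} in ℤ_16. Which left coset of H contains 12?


12 + H = {12 + h (mod 16) : h ∈ H}
12+0=12, 12+8=4
12 + H = {4, 12} = 4 + H

12 + H = {4, 12}


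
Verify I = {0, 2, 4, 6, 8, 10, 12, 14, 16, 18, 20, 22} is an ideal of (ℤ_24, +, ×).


Check ideal conditions for I = {0, 2, 4, 6, 8, 10, 12, 14, 16, 18, 20, 22} in ℤ_24:
(1) I is an additive subgroup? Yes
(2) For r ∈ ℤ_24 and a ∈ I: r·a ∈ I? Yes

Yes, I is an ideal of ℤ_24


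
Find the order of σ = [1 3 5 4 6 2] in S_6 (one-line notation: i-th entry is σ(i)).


Cycle decomposition: (2 3 5 6)
Cycle lengths: 4
Order = lcm(4) = 4

ord(σ) = 4


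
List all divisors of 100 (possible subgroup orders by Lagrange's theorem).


Lagrange's theorem: |H| divides |G|
|G| = 100
Divisors of 100: 1, 2, 4, 5, 10, 20, 25, 50, 100

Possible subgroup orders: {1, 2, 4, 5, 10, 20, 25, 50, 100}


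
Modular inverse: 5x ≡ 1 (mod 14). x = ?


Use the extended Euclidean algorithm to write 1 = 5·s + 14·t; then s mod 14 is the inverse.
Euclidean algorithm:
  5 = 0·14 + 5
  14 = 2·5 + 4
  5 = 1·4 + 1
  4 = 4·1 + 0
gcd(5,14) = 1
Back-substitution gives: 5·(3) + 14·(-1) = 1
So 5⁻¹ ≡ 3 ≡ 3 (mod 14)
Check: 5 × 3 = 15 ≡ 1 (mod 14) ✓

5⁻¹ ≡ 3 (mod 14)


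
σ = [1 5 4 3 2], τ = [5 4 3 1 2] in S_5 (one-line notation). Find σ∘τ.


σ∘τ: apply τ first, then σ
1 →τ 5 →σ 2
2 →τ 4 →σ 3
3 →τ 3 →σ 4
4 →τ 1 →σ 1
5 →τ 2 →σ 5

σ∘τ = [2 3 4 1 5]


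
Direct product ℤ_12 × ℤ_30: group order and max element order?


|ℤ_12 × ℤ_30| = 12 × 30 = 360
Max element order = lcm(12,30) = 60
Cyclic? No (gcd=6)

|ℤ_12×ℤ_30| = 360, max element order = 60


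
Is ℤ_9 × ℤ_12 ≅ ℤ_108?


Comparing ℤ_9 × ℤ_12 and ℤ_108:
gcd(9,12) = 3 ≠ 1. Max element order in ℤ_9×ℤ_12 is lcm(9,12) = 36 < 108, so it has no element of order 108

No, ℤ_9 × ℤ_12 ≇ ℤ_108


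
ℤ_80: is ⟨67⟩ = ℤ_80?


g generates ℤ_n iff gcd(g, n) = 1
gcd(67, 80) = 1
Since gcd = 1, 67 is a generator.

Yes, 67 generates ℤ_80


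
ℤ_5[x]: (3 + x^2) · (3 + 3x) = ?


Expand and collect like terms; reduce coefficients mod 5:
x^0: 3·3 = 9 ≡ 4 (mod 5)
x^1: 3·3 + 0·3 = 9 ≡ 4 (mod 5)
x^2: 0·3 + 1·3 = 3 ≡ 3 (mod 5)
x^3: 1·3 = 3 ≡ 3 (mod 5)
Result: 4 + 4x + 3x^2 + 3x^3

f · g = 4 + 4x + 3x^2 + 3x^3


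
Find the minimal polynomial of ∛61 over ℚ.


∛61 satisfies x³ - 61 = 0, irreducible over ℚ (no rational root; 61 is not a perfect cube)

Minimal polynomial: x³ - 61


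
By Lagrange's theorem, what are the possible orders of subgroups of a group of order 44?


Lagrange's theorem: |H| divides |G|
|G| = 44
Divisors of 44: 1, 2, 4, 11, 22, 44

Possible subgroup orders: {1, 2, 4, 11, 22, 44}


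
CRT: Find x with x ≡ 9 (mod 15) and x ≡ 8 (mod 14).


m₁ = 15, m₂ = 14, gcd = 1, so CRT applies. M = m₁·m₂ = 210
Let M₁ = M/m₁ = 14, M₂ = M/m₂ = 15
Find y₁ ≡ M₁⁻¹ (mod m₁): 14⁻¹ ≡ 14 (mod 15)
Find y₂ ≡ M₂⁻¹ (mod m₂): 15⁻¹ ≡ 1 (mod 14)
x = a₁·M₁·y₁ + a₂·M₂·y₂ = 9·14·14 + 8·15·1 = 1884
Reduce mod 210: x ≡ 204
Check: 204 mod 15 = 9 ✓, 204 mod 14 = 8 ✓

x ≡ 204 (mod 210)


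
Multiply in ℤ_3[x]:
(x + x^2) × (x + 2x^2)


Expand and collect like terms; reduce coefficients mod 3:
x^0: 0·0 = 0 ≡ 0 (mod 3)
x^1: 0·1 + 1·0 = 0 ≡ 0 (mod 3)
x^2: 0·2 + 1·1 + 1·0 = 1 ≡ 1 (mod 3)
x^3: 1·2 + 1·1 = 3 ≡ 0 (mod 3)
x^4: 1·2 = 2 ≡ 2 (mod 3)
Result: x^2 + 2x^4

f · g = x^2 + 2x^4


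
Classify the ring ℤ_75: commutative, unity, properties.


ℤ_75 is a commutative ring with unity 1; 75 = 3×25 is composite, so 3·25 ≡ 0 gives zero divisors (not an integral domain)
Commutative: Yes
Integral domain: No
Has unity: Yes

ℤ_75: Commutative=Yes, Unity=Yes


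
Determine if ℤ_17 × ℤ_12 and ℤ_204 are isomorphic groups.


Comparing ℤ_17 × ℤ_12 and ℤ_204:
gcd(17,12) = 1, so ℤ_17 × ℤ_12 ≅ ℤ_204 (CRT)

Yes, ℤ_17 × ℤ_12 ≅ ℤ_204


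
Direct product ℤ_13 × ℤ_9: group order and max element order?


|ℤ_13 × ℤ_9| = 13 × 9 = 117
Max element order = lcm(13,9) = 117
Cyclic? Yes (gcd=1)

|ℤ_13×ℤ_9| = 117, max element order = 117


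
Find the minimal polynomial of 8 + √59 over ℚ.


Let α = 8 + √59. Then α - 8 = √59, so (α - 8)² = 59, giving α² - 16α + 5 = 0. Degree 2 and α ∉ ℚ, so this is the minimal polynomial.

Minimal polynomial: x² - 16x + 5


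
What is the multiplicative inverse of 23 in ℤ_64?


Use the extended Euclidean algorithm to write 1 = 23·s + 64·t; then s mod 64 is the inverse.
Euclidean algorithm:
  23 = 0·64 + 23
  64 = 2·23 + 18
  23 = 1·18 + 5
  18 = 3·5 + 3
  5 = 1·3 + 2
  3 = 1·2 + 1
  2 = 2·1 + 0
gcd(23,64) = 1
Back-substitution gives: 23·(-25) + 64·(9) = 1
So 23⁻¹ ≡ -25 ≡ 39 (mod 64)
Check: 23 × 39 = 897 ≡ 1 (mod 64) ✓

23⁻¹ ≡ 39 (mod 64)


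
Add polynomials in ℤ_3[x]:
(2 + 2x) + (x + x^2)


Add coefficients mod 3:
x^0: 2 + 0 = 2 (mod 3)
x^1: 2 + 1 = 0 (mod 3)
x^2: 0 + 1 = 1 (mod 3)
Result: 2 + x^2

f + g = 2 + x^2


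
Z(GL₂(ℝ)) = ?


Z(G) = {g ∈ G | gx = xg for all x ∈ G}
Only scalar multiples of the identity commute with all invertible matrices

Z(GL₂(ℝ)) = {aI : a ∈ ℝ, a ≠ 0}


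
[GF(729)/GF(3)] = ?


GF(729) = GF(3^6), so the extension degree is 6

[GF(729)/GF(3)] = 6


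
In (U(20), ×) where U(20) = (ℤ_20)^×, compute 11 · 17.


Operation: multiplication mod 20
11 · 17 = (a × b) mod 20 with a = 11, b = 17

11 · 17 = 7


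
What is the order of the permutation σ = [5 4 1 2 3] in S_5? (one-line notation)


Cycle decomposition: (1 5 3) (2 4)
Cycle lengths: 3, 2
Order = lcm(3, 2) = 6

ord(σ) = 6


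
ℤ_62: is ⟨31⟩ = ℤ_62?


g generates ℤ_n iff gcd(g, n) = 1
gcd(31, 62) = 31
Since gcd = 31 ≠ 1, ⟨31⟩ has order 2 < 62, so 31 is not a generator.

No, 31 does not generate ℤ_62


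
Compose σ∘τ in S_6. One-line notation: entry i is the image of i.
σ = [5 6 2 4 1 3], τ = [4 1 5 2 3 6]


σ∘τ: apply τ first, then σ
1 →τ 4 →σ 4
2 →τ 1 →σ 5
3 →τ 5 →σ 1
4 →τ 2 →σ 6
5 →τ 3 →σ 2
6 →τ 6 →σ 3

σ∘τ = [4 5 1 6 2 3]


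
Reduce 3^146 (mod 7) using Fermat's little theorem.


Fermat's little theorem: if p is prime and gcd(a,p)=1, then a^(p-1) ≡ 1 (mod p)
p = 7 is prime, gcd(3,7) = 1
Reduce exponent: 146 mod 6 = 2
So 3^146 ≡ 3^2 (mod 7)
3^2 mod 7 = 2

3^146 ≡ 2 (mod 7)


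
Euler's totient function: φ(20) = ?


φ(n) = count of k ∈ {1,...,n} with gcd(k,n)=1
Coprimes to 20: {1, 3, 7, 9, 11, 13, 17, 19}
Count: 8

φ(20) = 8


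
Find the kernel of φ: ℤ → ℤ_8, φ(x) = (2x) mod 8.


Kernel = preimage of identity
ker(φ) = {x ∈ ℤ : 2x ≡ 0 (mod 8)}. gcd(2,8) = 2, so 2x ≡ 0 (mod 8) ⟺ x ≡ 0 (mod 8/2 = 4). Hence ker(φ) = 4ℤ

ker(φ) = 4ℤ


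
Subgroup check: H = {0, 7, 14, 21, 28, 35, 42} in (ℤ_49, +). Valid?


Subgroup test for H = {0, 7, 14, 21, 28, 35, 42} in (ℤ_49, +):
(1) 0 ∈ H? Yes
(2) Closure: for all a,b ∈ H, (a+b) mod 49 ∈ H? Yes
(3) Inverses: for all a ∈ H, -a mod 49 ∈ H? Yes

Yes, H is a subgroup of ℤ_49


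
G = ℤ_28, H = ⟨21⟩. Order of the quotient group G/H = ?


|⟨21⟩| = n / gcd(21, 28) = 28 / 7 = 4
H is normal (ℤ_28 is abelian).
|G/H| = |G| / |H| = 28 / 4 = 7

|G/H| = 7


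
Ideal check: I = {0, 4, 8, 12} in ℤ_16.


Check ideal conditions for I = {0, 4, 8, 12} in ℤ_16:
(1) I is an additive subgroup? Yes
(2) For r ∈ ℤ_16 and a ∈ I: r·a ∈ I? Yes

Yes, I is an ideal of ℤ_16


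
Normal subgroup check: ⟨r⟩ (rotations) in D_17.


H = ⟨r⟩ (rotations) in D_17
The rotation subgroup ⟨r⟩ has index 2 in D_17, so it is normal

Yes, normal subgroup


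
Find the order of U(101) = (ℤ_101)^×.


U(n) is the group of units mod n; |U(n)| = φ(n)
|U(101)| = φ(101) = 100

|U(101) = (ℤ_101)^×| = 100


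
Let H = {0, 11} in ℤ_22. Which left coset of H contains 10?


10 + H = {10 + h (mod 22) : h ∈ H}
10+0=10, 10+11=21

10 + H = {10, 21}


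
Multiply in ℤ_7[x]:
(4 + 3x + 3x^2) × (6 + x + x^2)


Expand and collect like terms; reduce coefficients mod 7:
x^0: 4·6 = 24 ≡ 3 (mod 7)
x^1: 4·1 + 3·6 = 22 ≡ 1 (mod 7)
x^2: 4·1 + 3·1 + 3·6 = 25 ≡ 4 (mod 7)
x^3: 3·1 + 3·1 = 6 ≡ 6 (mod 7)
x^4: 3·1 = 3 ≡ 3 (mod 7)
Result: 3 + x + 4x^2 + 6x^3 + 3x^4

f · g = 3 + x + 4x^2 + 6x^3 + 3x^4


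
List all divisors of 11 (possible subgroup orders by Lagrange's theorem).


Lagrange's theorem: |H| divides |G|
|G| = 11
Divisors of 11: 1, 11

Possible subgroup orders: {1, 11}


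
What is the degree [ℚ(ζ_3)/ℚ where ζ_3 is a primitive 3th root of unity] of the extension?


[ℚ(ζ_n):ℚ] = deg Φ_n(x) = φ(n). Here φ(3) = 2

[ℚ(ζ_3)/ℚ where ζ_3 is a primitive 3th root of unity] = 2


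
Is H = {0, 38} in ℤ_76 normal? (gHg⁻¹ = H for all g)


H = {0, 38} in ℤ_76
ℤ_76 is abelian; every subgroup of an abelian group is normal

Yes, normal subgroup


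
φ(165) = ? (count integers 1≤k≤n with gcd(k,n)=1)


Factor n: 165 = 3 × 5 × 11
φ(n) = n · ∏(1 - 1/p) over distinct primes p | n
φ(165) = 165 · (1 - 1/3) · (1 - 1/5) · (1 - 1/11) = 80

φ(165) = 80


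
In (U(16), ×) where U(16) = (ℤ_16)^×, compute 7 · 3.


Operation: multiplication mod 16
7 · 3 = (a × b) mod 16 with a = 7, b = 3

7 · 3 = 5


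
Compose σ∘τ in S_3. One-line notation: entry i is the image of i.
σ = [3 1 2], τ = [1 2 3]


σ∘τ: apply τ first, then σ
1 →τ 1 →σ 3
2 →τ 2 →σ 1
3 →τ 3 →σ 2

σ∘τ = [3 1 2]


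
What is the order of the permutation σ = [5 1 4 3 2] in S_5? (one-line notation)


Cycle decomposition: (1 5 2) (3 4)
Cycle lengths: 3, 2
Order = lcm(3, 2) = 6

ord(σ) = 6


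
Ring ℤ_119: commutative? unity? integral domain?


ℤ_119 is a commutative ring with unity 1; 119 = 7×17 is composite, so 7·17 ≡ 0 gives zero divisors (not an integral domain)
Commutative: Yes
Integral domain: No
Has unity: Yes

ℤ_119: Commutative=Yes, Unity=Yes


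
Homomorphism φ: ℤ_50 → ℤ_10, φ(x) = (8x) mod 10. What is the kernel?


Kernel = preimage of identity
ker(φ) = {x ∈ ℤ_50 : 8x ≡ 0 (mod 10)}. Since 10 | 50, φ is well-defined. The kernel is the cyclic subgroup ⟨5⟩ of ℤ_50 (order 10), i.e. {0, 5, 10, 15, 20, 25, 30, 35, 40, 45}

ker(φ) = {0, 5, 10, 15, 20, 25, 30, 35, 40, 45}


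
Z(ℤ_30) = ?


Z(G) = {g ∈ G | gx = xg for all x ∈ G}
ℤ_30 is abelian, so Z(G) = G

Z(ℤ_30) = ℤ_30


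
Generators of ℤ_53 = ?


g generates ℤ_n iff gcd(g,n) = 1
Prime factors of 53: 53
Generators are g ∈ {1,...,52} not divisible by any of these primes.
Generators: {1, 2, 3, 4, 5, 6, 7, 8, 9, 10, 11, 12, 13, 14, 15, 16, 17, 18, 19, 20, 21, 22, 23, 24, 25, 26, 27, 28, 29, 30, 31, 32, 33, 34, 35, 36, 37, 38, 39, 40, 41, 42, 43, 44, 45, 46, 47, 48, 49, 50, 51, 52}
Number of generators = φ(53) = 52

Generators of ℤ_53 = {1, 2, 3, 4, 5, 6, 7, 8, 9, 10, 11, 12, 13, 14, 15, 16, 17, 18, 19, 20, 21, 22, 23, 24, 25, 26, 27, 28, 29, 30, 31, 32, 33, 34, 35, 36, 37, 38, 39, 40, 41, 42, 43, 44, 45, 46, 47, 48, 49, 50, 51, 52}


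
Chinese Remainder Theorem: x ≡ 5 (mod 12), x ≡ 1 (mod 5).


m₁ = 12, m₂ = 5, gcd = 1, so CRT applies. M = m₁·m₂ = 60
Let M₁ = M/m₁ = 5, M₂ = M/m₂ = 12
Find y₁ ≡ M₁⁻¹ (mod m₁): 5⁻¹ ≡ 5 (mod 12)
Find y₂ ≡ M₂⁻¹ (mod m₂): 12⁻¹ ≡ 3 (mod 5)
x = a₁·M₁·y₁ + a₂·M₂·y₂ = 5·5·5 + 1·12·3 = 161
Reduce mod 60: x ≡ 41
Check: 41 mod 12 = 5 ✓, 41 mod 5 = 1 ✓

x ≡ 41 (mod 60)


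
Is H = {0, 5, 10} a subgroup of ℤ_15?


Subgroup test for H = {0, 5, 10} in (ℤ_15, +):
(1) 0 ∈ H? Yes
(2) Closure: for all a,b ∈ H, (a+b) mod 15 ∈ H? Yes
(3) Inverses: for all a ∈ H, -a mod 15 ∈ H? Yes

Yes, H is a subgroup of ℤ_15


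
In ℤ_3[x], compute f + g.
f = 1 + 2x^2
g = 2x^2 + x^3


Add coefficients mod 3:
x^0: 1 + 0 = 1 (mod 3)
x^1: 0 + 0 = 0 (mod 3)
x^2: 2 + 2 = 1 (mod 3)
x^3: 0 + 1 = 1 (mod 3)
Result: 1 + x^2 + x^3

f + g = 1 + x^2 + x^3


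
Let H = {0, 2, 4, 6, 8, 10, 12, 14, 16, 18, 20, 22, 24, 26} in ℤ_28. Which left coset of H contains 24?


24 + H = {24 + h (mod 28) : h ∈ H}
24+0=24, 24+2=26, 24+4=0, 24+6=2, 24+8=4, 24+10=6, 24+12=8, 24+14=10, 24+16=12, 24+18=14, 24+20=16, 24+22=18, 24+24=20, 24+26=22
24 + H = {0, 2, 4, 6, 8, 10, 12, 14, 16, 18, 20, 22, 24, 26} = 0 + H

24 + H = {0, 2, 4, 6, 8, 10, 12, 14, 16, 18, 20, 22, 24, 26}


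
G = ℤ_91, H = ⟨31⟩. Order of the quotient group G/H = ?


|⟨31⟩| = n / gcd(31, 91) = 91 / 1 = 91
H is normal (ℤ_91 is abelian).
|G/H| = |G| / |H| = 91 / 91 = 1

|G/H| = 1


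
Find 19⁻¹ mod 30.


Use the extended Euclidean algorithm to write 1 = 19·s + 30·t; then s mod 30 is the inverse.
Euclidean algorithm:
  19 = 0·30 + 19
  30 = 1·19 + 11
  19 = 1·11 + 8
  11 = 1·8 + 3
  8 = 2·3 + 2
  3 = 1·2 + 1
  2 = 2·1 + 0
gcd(19,30) = 1
Back-substitution gives: 19·(-11) + 30·(7) = 1
So 19⁻¹ ≡ -11 ≡ 19 (mod 30)
Check: 19 × 19 = 361 ≡ 1 (mod 30) ✓

19⁻¹ ≡ 19 (mod 30)


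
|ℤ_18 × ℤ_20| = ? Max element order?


|ℤ_18 × ℤ_20| = 18 × 20 = 360
Max element order = lcm(18,20) = 180
Cyclic? No (gcd=2)

|ℤ_18×ℤ_20| = 360, max element order = 180


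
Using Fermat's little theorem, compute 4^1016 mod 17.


Fermat's little theorem: if p is prime and gcd(a,p)=1, then a^(p-1) ≡ 1 (mod p)
p = 17 is prime, gcd(4,17) = 1
Reduce exponent: 1016 mod 16 = 8
So 4^1016 ≡ 4^8 (mod 17)
4^8 mod 17 = 1

4^1016 ≡ 1 (mod 17)


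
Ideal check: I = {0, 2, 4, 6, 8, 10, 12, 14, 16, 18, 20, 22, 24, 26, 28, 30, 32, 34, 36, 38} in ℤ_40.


Check ideal conditions for I = {0, 2, 4, 6, 8, 10, 12, 14, 16, 18, 20, 22, 24, 26, 28, 30, 32, 34, 36, 38} in ℤ_40:
(1) I is an additive subgroup? Yes
(2) For r ∈ ℤ_40 and a ∈ I: r·a ∈ I? Yes

Yes, I is an ideal of ℤ_40


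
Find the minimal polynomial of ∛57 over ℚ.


∛57 satisfies x³ - 57 = 0, irreducible over ℚ (no rational root; 57 is not a perfect cube)

Minimal polynomial: x³ - 57


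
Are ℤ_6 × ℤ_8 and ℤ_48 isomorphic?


Comparing ℤ_6 × ℤ_8 and ℤ_48:
gcd(6,8) = 2 ≠ 1. Max element order in ℤ_6×ℤ_8 is lcm(6,8) = 24 < 48, so it has no element of order 48

No, ℤ_6 × ℤ_8 ≇ ℤ_48


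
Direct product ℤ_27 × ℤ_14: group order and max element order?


|ℤ_27 × ℤ_14| = 27 × 14 = 378
Max element order = lcm(27,14) = 378
Cyclic? Yes (gcd=1)

|ℤ_27×ℤ_14| = 378, max element order = 378


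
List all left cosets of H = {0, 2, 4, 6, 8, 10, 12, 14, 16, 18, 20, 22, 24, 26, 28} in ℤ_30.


H = {0, 2, 4, 6, 8, 10, 12, 14, 16, 18, 20, 22, 24, 26, 28}, |H| = 15
Number of cosets = |G|/|H| = 30/15 = 2
0 + H = {0, 2, 4, 6, 8, 10, 12, 14, 16, 18, 20, 22, 24, 26, 28}
1 + H = {1, 3, 5, 7, 9, 11, 13, 15, 17, 19, 21, 23, 25, 27, 29}

Cosets: 0+H={0,2,4,6,8,10,12,14,16,18,20,22,24,26,28}; 1+H={1,3,5,7,9,11,13,15,17,19,21,23,25,27,29}


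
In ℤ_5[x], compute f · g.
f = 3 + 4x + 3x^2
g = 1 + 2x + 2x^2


Expand and collect like terms; reduce coefficients mod 5:
x^0: 3·1 = 3 ≡ 3 (mod 5)
x^1: 3·2 + 4·1 = 10 ≡ 0 (mod 5)
x^2: 3·2 + 4·2 + 3·1 = 17 ≡ 2 (mod 5)
x^3: 4·2 + 3·2 = 14 ≡ 4 (mod 5)
x^4: 3·2 = 6 ≡ 1 (mod 5)
Result: 3 + 2x^2 + 4x^3 + x^4

f · g = 3 + 2x^2 + 4x^3 + x^4
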